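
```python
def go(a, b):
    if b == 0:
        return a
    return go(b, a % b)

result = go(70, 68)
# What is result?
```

go(70, 68) -> go(68, 2) -> go(2, 0) -> 2

Answer: 2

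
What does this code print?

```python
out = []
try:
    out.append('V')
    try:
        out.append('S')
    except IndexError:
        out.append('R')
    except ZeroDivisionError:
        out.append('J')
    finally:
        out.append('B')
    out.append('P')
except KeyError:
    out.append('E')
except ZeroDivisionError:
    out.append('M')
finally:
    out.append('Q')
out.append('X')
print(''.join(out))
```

Execution trace: 'V' (try body) → 'S' (inner try body, no exception) → 'B' (inner finally) → 'P' (try body, no exception) → 'Q' (finally) → 'X' (after the try/except). Output: VSBPQX

Answer: VSBPQX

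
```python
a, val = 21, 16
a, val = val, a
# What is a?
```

Trace:
`a, val = 21, 16` → a = 21; val = 16
`a, val = val, a` → a = 16; val = 21
So a = 16

Answer: 16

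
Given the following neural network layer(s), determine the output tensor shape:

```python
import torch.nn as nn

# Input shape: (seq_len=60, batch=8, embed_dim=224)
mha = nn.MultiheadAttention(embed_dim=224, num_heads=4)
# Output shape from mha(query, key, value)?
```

Input: (60, 8, 224) -> Output: (60, 8, 224)

Answer: (60, 8, 224)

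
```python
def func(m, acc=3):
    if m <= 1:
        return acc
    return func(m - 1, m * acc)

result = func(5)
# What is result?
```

Accumulator trace (n, acc): (5, 3) -> (4, 15) -> (3, 60) -> (2, 180) -> (1, 360) -> return 360

Answer: 360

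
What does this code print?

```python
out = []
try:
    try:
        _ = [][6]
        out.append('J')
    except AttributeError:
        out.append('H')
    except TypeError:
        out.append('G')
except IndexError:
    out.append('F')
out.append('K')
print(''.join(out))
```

Execution trace: 'F' (outer except IndexError) → 'K' (after the try/except). Output: FK

Answer: FK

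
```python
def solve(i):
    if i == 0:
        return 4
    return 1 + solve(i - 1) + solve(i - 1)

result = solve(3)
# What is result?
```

solve(i) = 1 + 2·solve(i-1), solve(0)=4. Closed form: (4+1)·2^3 - 1 = 39.

Answer: 39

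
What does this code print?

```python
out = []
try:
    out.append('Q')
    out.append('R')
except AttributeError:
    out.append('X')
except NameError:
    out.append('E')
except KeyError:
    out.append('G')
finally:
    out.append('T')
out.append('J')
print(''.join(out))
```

Execution trace: 'Q' (try body) → 'R' (try body, no exception) → 'T' (finally) → 'J' (after the try/except). Output: QRTJ

Answer: QRTJ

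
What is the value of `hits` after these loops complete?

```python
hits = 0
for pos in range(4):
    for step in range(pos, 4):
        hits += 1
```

Upper triangle: 4 + 3 + ... + 1
`hits` takes the values: 0 → 1 → 2 → 3 → 4 → 5 → 6 → 7 → 8 → 9 → 10

Answer: 10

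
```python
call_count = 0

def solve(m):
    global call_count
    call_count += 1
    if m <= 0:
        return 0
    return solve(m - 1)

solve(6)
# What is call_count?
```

Linear recursion stepping by 1: 7 calls from m=6 down to ≤0.

Answer: 7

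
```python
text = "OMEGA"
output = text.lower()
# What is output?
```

Trace:
`text = "OMEGA"` → text = 'OMEGA'
`output = text.lower()` → output = 'omega'
So output = 'omega'

Answer: 'omega'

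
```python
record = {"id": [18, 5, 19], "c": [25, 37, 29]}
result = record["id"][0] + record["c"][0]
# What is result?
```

Trace:
`record = {"id": [18, 5, 19], "c": [25, 37, 29]}` → record = {'id': [18, 5, 19], 'c': [25, 37, 29]}
`result = record["id"][0] + record["c"][0]` → result = 43
So result = 43

Answer: 43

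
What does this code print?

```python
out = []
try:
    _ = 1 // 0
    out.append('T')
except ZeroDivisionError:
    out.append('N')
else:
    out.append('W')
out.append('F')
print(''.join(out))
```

Execution trace: 'N' (except ZeroDivisionError) → 'F' (after the try/except). Output: NF

Answer: NF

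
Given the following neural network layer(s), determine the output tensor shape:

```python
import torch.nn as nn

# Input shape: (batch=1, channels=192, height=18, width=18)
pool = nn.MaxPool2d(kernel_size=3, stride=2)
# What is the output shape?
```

Input: (1, 192, 18, 18) -> Output: (1, 192, 8, 8)

Answer: (1, 192, 8, 8)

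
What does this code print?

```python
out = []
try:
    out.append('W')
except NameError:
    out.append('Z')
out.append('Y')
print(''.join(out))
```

Execution trace: 'W' (try body, no exception) → 'Y' (after the try/except). Output: WY

Answer: WY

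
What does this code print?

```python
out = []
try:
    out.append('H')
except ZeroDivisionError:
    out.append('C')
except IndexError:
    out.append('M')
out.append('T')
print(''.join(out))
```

Execution trace: 'H' (try body, no exception) → 'T' (after the try/except). Output: HT

Answer: HT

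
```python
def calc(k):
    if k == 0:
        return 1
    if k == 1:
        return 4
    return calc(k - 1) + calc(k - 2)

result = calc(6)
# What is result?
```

Build up from base cases: calc(0)=1, calc(1)=4, calc(2)=5, calc(3)=9, calc(4)=14, calc(5)=23, calc(6)=37

Answer: 37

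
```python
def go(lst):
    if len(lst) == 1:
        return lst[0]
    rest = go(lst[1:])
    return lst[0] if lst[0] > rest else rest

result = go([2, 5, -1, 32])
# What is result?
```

Recursive max over [2, 5, -1, 32] = 32

Answer: 32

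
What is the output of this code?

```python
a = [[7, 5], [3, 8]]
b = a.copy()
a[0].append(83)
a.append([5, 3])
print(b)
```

Key concept: shallow copy with nested lists.
Step by step:
`a = [[7, 5], [3, 8]]` → a = [[7, 5], [3, 8]]
`b = a.copy()` → b = [[7, 5], [3, 8]]
`a[0].append(83)` → a = [[7, 5, 83], [3, 8]]; b = [[7, 5, 83], [3, 8]]
`a.append([5, 3])` → a = [[7, 5, 83], [3, 8], [5, 3]]
`print(b)` → prints [[7, 5, 83], [3, 8]]

Answer: [[7, 5, 83], [3, 8]]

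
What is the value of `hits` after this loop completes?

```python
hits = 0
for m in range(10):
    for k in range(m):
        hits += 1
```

Triangle number: 0+1+2+...+9
`hits` takes the values: 0 → 1 → 2 → 3 → 4 → 5 → 6 → 7 → 8 → 9 → 10 → 11 → 12 → 13 → 14 → 15 → 16 → 17 → 18 → 19 → 20 → 21 → 22 → 23 → 24 → 25 → 26 → 27 → 28 → 29 → … → 41 → 42 → 43 → 44 → 45

Answer: 45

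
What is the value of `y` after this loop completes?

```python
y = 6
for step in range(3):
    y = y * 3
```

Multiply by 3, 3 times: 6 * 3^3 = 162
`y` takes the values: 6 → 18 → 54 → 162

Answer: 162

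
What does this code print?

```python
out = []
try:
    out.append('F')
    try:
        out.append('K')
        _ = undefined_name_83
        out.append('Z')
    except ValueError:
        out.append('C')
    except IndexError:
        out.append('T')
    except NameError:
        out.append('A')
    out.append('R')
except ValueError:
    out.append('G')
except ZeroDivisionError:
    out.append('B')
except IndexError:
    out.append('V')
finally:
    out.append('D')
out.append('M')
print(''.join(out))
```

Execution trace: 'F' (try body) → 'K' (inner try body) → 'A' (inner except NameError) → 'R' (try body, no exception) → 'D' (finally) → 'M' (after the try/except). Output: FKARDM

Answer: FKARDM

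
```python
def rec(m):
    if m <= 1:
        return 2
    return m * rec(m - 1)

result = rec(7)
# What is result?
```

rec(7) = 7 * 6 * 5 * 4 * 3 * 2 * 2 = 10080

Answer: 10080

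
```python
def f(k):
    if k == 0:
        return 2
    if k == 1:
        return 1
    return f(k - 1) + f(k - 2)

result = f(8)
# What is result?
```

Build up from base cases: f(0)=2, f(1)=1, f(2)=3, f(3)=4, f(4)=7, f(5)=11, f(6)=18, ..., f(8)=47

Answer: 47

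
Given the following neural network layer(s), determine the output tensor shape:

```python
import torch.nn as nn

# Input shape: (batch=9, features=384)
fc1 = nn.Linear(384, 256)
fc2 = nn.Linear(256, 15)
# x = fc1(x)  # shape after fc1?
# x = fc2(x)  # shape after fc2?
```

Input: (9, 384) -> after fc1: (9, 256) -> Output: (9, 15)

Answer: (9, 15)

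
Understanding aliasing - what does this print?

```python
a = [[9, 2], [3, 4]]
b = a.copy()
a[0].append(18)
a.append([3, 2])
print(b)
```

Key concept: shallow copy with nested lists.
Step by step:
`a = [[9, 2], [3, 4]]` → a = [[9, 2], [3, 4]]
`b = a.copy()` → b = [[9, 2], [3, 4]]
`a[0].append(18)` → a = [[9, 2, 18], [3, 4]]; b = [[9, 2, 18], [3, 4]]
`a.append([3, 2])` → a = [[9, 2, 18], [3, 4], [3, 2]]
`print(b)` → prints [[9, 2, 18], [3, 4]]

Answer: [[9, 2, 18], [3, 4]]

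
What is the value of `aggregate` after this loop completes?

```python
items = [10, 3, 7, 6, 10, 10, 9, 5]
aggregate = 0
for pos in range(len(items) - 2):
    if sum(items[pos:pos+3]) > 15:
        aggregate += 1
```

Count windows with sum > 15
`aggregate` takes the values: 0 → 1 → 2 → 3 → 4 → 5 → 6

Answer: 6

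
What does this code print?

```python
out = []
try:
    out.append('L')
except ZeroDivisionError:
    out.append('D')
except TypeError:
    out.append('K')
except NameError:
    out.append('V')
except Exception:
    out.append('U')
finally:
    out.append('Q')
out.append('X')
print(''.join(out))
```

Execution trace: 'L' (try body, no exception) → 'Q' (finally) → 'X' (after the try/except). Output: LQX

Answer: LQX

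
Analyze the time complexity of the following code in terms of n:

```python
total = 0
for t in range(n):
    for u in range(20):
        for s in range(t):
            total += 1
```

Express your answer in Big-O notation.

Each loop level contributes: n × 1 × n. Multiplying the contributions gives O(n^2).

Answer: O(n^2)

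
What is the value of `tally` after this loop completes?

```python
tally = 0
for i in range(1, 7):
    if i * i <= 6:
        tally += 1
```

Count numbers where i² ≤ 6
`tally` takes the values: 0 → 1 → 2

Answer: 2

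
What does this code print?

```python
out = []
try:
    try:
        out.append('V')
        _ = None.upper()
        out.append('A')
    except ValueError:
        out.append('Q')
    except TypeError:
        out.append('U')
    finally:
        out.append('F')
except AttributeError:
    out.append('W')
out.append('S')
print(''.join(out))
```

Execution trace: 'V' (try body) → 'F' (finally) → 'W' (outer except AttributeError) → 'S' (after the try/except). Output: VFWS

Answer: VFWS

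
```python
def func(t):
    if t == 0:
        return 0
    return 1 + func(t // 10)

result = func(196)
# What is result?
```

Count of digits of 196: 3

Answer: 3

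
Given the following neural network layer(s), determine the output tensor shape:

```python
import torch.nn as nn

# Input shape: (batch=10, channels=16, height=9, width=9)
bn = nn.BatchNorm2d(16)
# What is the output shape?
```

Input: (10, 16, 9, 9) -> Output: (10, 16, 9, 9)

Answer: (10, 16, 9, 9)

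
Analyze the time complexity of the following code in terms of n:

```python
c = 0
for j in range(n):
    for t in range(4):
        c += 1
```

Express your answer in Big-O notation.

Each loop level contributes: n × 1. Multiplying the contributions gives O(n).

Answer: O(n)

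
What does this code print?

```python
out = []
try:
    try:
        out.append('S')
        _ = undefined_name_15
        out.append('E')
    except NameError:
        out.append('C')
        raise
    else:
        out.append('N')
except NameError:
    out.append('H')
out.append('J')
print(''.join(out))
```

Execution trace: 'S' (inner try body) → 'C' (inner except NameError) → 'H' (outer except NameError) → 'J' (after the try/except). Output: SCHJ

Answer: SCHJ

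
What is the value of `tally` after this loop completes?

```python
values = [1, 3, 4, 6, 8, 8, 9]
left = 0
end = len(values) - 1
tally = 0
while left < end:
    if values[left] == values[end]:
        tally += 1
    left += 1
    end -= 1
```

Count matching pairs from ends
`tally` takes the values: 0

Answer: 0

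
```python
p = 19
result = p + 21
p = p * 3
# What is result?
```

Trace:
`p = 19` → p = 19
`result = p + 21` → result = 40
`p = p * 3` → p = 57
So result = 40

Answer: 40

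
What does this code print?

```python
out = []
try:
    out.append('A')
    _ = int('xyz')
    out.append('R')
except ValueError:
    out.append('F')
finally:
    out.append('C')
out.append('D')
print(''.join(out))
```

Execution trace: 'A' (try body) → 'F' (except ValueError) → 'C' (finally) → 'D' (after the try/except). Output: AFCD

Answer: AFCD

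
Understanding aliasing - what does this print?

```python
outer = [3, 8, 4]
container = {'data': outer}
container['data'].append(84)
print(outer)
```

Key concept: dict holds reference to list.
Step by step:
`outer = [3, 8, 4]` → outer = [3, 8, 4]
`container = {'data': outer}` → container = {'data': [3, 8, 4]}
`container['data'].append(84)` → outer = [3, 8, 4, 84]; container = {'data': [3, 8, 4, 84]}
`print(outer)` → prints [3, 8, 4, 84]

Answer: [3, 8, 4, 84]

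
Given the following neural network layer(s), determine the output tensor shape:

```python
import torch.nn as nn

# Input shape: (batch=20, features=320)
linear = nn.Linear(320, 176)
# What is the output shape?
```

Input: (20, 320) -> Output: (20, 176)

Answer: (20, 176)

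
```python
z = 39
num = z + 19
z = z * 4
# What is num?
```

Trace:
`z = 39` → z = 39
`num = z + 19` → num = 58
`z = z * 4` → z = 156
So num = 58

Answer: 58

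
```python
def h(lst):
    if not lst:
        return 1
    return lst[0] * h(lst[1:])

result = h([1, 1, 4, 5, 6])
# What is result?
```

Product over [1, 1, 4, 5, 6] = 1 * 1 * 4 * 5 * 6 = 120

Answer: 120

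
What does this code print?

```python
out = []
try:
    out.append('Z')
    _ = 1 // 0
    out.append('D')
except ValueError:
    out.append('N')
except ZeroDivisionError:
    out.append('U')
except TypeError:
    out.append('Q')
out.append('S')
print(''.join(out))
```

Execution trace: 'Z' (try body) → 'U' (except ZeroDivisionError) → 'S' (after the try/except). Output: ZUS

Answer: ZUS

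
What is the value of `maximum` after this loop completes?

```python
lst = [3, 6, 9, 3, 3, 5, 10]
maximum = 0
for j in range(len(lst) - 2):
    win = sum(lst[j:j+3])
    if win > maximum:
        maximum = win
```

Max sum of 3-element window in [3, 6, 9, 3, 3, 5, 10]
`maximum` takes the values: 0 → 18

Answer: 18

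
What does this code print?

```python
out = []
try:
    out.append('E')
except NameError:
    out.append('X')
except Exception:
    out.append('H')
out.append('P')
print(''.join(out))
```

Execution trace: 'E' (try body, no exception) → 'P' (after the try/except). Output: EP

Answer: EP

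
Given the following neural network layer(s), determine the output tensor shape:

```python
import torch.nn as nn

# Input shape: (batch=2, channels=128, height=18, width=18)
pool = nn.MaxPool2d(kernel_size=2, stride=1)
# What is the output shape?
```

Input: (2, 128, 18, 18) -> Output: (2, 128, 17, 17)

Answer: (2, 128, 17, 17)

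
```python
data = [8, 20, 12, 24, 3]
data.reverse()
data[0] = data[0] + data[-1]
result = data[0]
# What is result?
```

Trace:
`data = [8, 20, 12, 24, 3]` → data = [8, 20, 12, 24, 3]
`data.reverse()` → data = [3, 24, 12, 20, 8]
`data[0] = data[0] + data[-1]` → data = [11, 24, 12, 20, 8]
`result = data[0]` → result = 11
So result = 11

Answer: 11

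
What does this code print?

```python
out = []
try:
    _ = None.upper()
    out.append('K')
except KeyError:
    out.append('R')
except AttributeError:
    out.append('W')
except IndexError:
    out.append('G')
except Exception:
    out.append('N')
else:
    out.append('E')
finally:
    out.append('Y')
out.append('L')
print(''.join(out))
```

Execution trace: 'W' (except AttributeError) → 'Y' (finally) → 'L' (after the try/except). Output: WYL

Answer: WYL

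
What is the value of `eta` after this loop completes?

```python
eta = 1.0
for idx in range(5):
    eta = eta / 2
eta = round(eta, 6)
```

Halving LR 5 times: 1 / 2^5
`eta` takes the values: 1.0 → 0.5 → 0.25 → 0.125 → 0.0625 → 0.03125

Answer: 0.03125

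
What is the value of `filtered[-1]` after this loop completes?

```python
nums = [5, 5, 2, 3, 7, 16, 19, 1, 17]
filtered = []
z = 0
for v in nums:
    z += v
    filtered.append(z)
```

Cumulative sum ends at 75
`filtered` takes the values: [] → [5] → [5, 10] → [5, 10, 12] → [5, 10, 12, 15] → [5, 10, 12, 15, 22] → [5, 10, 12, 15, 22, 38] → [5, 10, 12, 15, 22, 38, 57] → [5, 10, 12, 15, 22, 38, 57, 58] → [5, 10, 12, 15, 22, 38, 57, 58, 75]
So `filtered[-1]` = 75

Answer: 75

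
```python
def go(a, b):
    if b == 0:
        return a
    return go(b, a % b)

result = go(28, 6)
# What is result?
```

go(28, 6) -> go(6, 4) -> go(4, 2) -> go(2, 0) -> 2

Answer: 2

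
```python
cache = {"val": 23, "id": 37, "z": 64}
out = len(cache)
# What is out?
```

Trace:
`cache = {"val": 23, "id": 37, "z": 64}` → cache = {'val': 23, 'id': 37, 'z': 64}
`out = len(cache)` → out = 3
So out = 3

Answer: 3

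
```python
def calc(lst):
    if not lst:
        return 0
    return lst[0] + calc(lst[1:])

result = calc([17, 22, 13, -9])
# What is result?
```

17 + 22 + 13 + (-9) + 0 = 43

Answer: 43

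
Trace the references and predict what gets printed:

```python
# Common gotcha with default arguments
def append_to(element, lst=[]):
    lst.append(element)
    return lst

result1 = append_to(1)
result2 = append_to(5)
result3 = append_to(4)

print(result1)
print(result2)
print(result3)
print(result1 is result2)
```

Key concept: mutable default argument gotcha.
Step by step:
`result1 = append_to(1)` → result1 = [1]
`result2 = append_to(5)` → result1 = [1, 5] (same object as result2); result2 = [1, 5] (same object as result1)
`result3 = append_to(4)` → result1 = [1, 5, 4] (same object as result2, result3); result2 = [1, 5, 4] (same object as result1, result3); result3 = [1, 5, 4] (same object as result1, result2)
`print(result1)` → prints [1, 5, 4]
`print(result2)` → prints [1, 5, 4]
`print(result3)` → prints [1, 5, 4]
`print(result1 is result2)` → prints True

Answer:
[1, 5, 4]
[1, 5, 4]
[1, 5, 4]
True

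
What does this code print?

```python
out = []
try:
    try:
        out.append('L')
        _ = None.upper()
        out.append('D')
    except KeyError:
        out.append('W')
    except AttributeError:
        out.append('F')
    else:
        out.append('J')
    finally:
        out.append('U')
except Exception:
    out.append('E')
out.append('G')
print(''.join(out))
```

Execution trace: 'L' (inner try body) → 'F' (inner except AttributeError) → 'U' (inner finally) → 'G' (after the try/except). Output: LFUG

Answer: LFUG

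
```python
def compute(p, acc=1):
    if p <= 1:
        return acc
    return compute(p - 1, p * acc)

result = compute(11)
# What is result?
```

Accumulator trace (n, acc): (11, 1) -> (10, 11) -> (9, 110) -> (8, 990) -> (7, 7920) -> (6, 55440) -> (5, 332640) -> (4, 1663200) -> (3, 6652800) -> (2, 19958400) -> (1, 39916800) -> return 39916800

Answer: 39916800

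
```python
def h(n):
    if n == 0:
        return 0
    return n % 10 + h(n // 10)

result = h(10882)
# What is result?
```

Sum of digits of 10882: 2 + 8 + 8 + 0 + 1 = 19

Answer: 19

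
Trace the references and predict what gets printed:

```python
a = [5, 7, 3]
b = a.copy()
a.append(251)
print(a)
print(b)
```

Key concept: list.copy() creates independent copy.
Step by step:
`a = [5, 7, 3]` → a = [5, 7, 3]
`b = a.copy()` → b = [5, 7, 3]
`a.append(251)` → a = [5, 7, 3, 251]
`print(a)` → prints [5, 7, 3, 251]
`print(b)` → prints [5, 7, 3]

Answer:
[5, 7, 3, 251]
[5, 7, 3]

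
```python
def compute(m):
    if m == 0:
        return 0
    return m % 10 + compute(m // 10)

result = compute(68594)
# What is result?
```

Sum of digits of 68594: 4 + 9 + 5 + 8 + 6 = 32

Answer: 32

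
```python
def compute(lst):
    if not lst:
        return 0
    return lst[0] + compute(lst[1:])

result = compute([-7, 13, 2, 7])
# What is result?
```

(-7) + 13 + 2 + 7 + 0 = 15

Answer: 15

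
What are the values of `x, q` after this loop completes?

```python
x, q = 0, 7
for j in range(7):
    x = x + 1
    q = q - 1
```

x goes 0→7, q goes 7→0
`x, q` takes the values: (0, 7) → (1, 7) → (1, 6) → (2, 6) → (2, 5) → (3, 5) → (3, 4) → (4, 4) → (4, 3) → (5, 3) → (5, 2) → (6, 2) → (6, 1) → (7, 1) → (7, 0)

Answer: 7, 0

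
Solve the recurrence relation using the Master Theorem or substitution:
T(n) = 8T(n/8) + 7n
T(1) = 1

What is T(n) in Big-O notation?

By Master Theorem: a=8, b=8, f(n)=7n. Since log_8(8) = 1 and f(n) = Θ(n^1), Case 2 applies. T(n) = O(n log n).

Answer: O(n log n)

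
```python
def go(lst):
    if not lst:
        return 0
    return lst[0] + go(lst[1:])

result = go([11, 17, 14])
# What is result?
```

11 + 17 + 14 + 0 = 42

Answer: 42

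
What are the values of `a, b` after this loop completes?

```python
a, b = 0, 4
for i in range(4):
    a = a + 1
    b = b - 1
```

a goes 0→4, b goes 4→0
`a, b` takes the values: (0, 4) → (1, 4) → (1, 3) → (2, 3) → (2, 2) → (3, 2) → (3, 1) → (4, 1) → (4, 0)

Answer: 4, 0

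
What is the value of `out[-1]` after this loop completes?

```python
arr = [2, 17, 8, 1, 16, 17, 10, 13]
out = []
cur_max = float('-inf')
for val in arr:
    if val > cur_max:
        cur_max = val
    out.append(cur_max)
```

Running max ends at 17
`out` takes the values: [] → [2] → [2, 17] → [2, 17, 17] → [2, 17, 17, 17] → [2, 17, 17, 17, 17] → [2, 17, 17, 17, 17, 17] → [2, 17, 17, 17, 17, 17, 17] → [2, 17, 17, 17, 17, 17, 17, 17]
So `out[-1]` = 17

Answer: 17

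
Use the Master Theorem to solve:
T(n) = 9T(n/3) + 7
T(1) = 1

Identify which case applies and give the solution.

a=9, b=3, f(n)=7. log_3(9) = 2. Since c=0 < 2, Case 1 applies: T(n) = Θ(n^log_b(a)) = O(n^2).

Answer: O(n^2) - Case 1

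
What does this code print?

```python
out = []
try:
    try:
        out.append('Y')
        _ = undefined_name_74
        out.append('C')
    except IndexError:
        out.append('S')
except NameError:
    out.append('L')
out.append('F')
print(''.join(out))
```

Execution trace: 'Y' (try body) → 'L' (outer except NameError) → 'F' (after the try/except). Output: YLF

Answer: YLF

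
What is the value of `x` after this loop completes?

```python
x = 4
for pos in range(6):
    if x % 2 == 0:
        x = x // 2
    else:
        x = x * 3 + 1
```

Collatz-style transformation from 4
`x` takes the values: 4 → 2 → 1 → 4 → 2 → 1 → 4

Answer: 4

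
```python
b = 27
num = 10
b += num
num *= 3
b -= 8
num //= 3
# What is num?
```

Trace:
`b = 27` → b = 27
`num = 10` → num = 10
`b += num` → b = 37
`num *= 3` → num = 30
`b -= 8` → b = 29
`num //= 3` → num = 10
So num = 10

Answer: 10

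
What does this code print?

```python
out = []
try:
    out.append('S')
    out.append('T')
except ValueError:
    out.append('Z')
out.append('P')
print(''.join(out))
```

Execution trace: 'S' (try body) → 'T' (try body, no exception) → 'P' (after the try/except). Output: STP

Answer: STP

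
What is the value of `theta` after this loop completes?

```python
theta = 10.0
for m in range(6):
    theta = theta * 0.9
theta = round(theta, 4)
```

Exponential decay: 10.0 * 0.9^6
`theta` takes the values: 10.0 → 9.0 → 8.1 → 7.29 → 6.561 → 5.9049 → 5.31441 → 5.3144

Answer: 5.3144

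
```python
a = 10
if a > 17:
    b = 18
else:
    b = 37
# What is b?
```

Trace:
`a = 10` → a = 10
`if a > 17: ...` → a > 17 is False, take else branch → b = 37
So b = 37

Answer: 37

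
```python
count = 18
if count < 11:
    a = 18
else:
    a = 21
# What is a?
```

Trace:
`count = 18` → count = 18
`if count < 11: ...` → count < 11 is False, take else branch → a = 21
So a = 21

Answer: 21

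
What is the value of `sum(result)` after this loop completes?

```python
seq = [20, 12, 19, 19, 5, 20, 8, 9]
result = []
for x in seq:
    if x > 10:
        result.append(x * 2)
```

Sum of doubled values > 10
`result` takes the values: [] → [40] → [40, 24] → [40, 24, 38] → [40, 24, 38, 38] → [40, 24, 38, 38, 40]
So `sum(result)` = 180

Answer: 180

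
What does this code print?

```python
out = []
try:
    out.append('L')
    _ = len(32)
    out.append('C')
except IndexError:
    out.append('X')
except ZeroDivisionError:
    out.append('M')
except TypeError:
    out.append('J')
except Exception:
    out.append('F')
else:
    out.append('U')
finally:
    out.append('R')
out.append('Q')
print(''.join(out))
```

Execution trace: 'L' (try body) → 'J' (except TypeError) → 'R' (finally) → 'Q' (after the try/except). Output: LJRQ

Answer: LJRQ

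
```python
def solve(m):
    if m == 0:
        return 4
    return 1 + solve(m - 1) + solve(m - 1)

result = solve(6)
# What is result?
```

solve(m) = 1 + 2·solve(m-1), solve(0)=4. Closed form: (4+1)·2^6 - 1 = 319.

Answer: 319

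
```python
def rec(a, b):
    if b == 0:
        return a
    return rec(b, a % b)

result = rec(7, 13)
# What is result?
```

rec(7, 13) -> rec(13, 7) -> rec(7, 6) -> rec(6, 1) -> rec(1, 0) -> 1

Answer: 1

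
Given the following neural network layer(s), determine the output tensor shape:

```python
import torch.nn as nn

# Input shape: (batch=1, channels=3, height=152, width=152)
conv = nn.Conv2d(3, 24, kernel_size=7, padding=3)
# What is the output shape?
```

Input: (1, 3, 152, 152) -> Output: (1, 24, 152, 152)

Answer: (1, 24, 152, 152)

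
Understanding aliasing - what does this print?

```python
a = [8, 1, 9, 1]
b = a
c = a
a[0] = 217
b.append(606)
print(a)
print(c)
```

Key concept: multiple aliases.
Step by step:
`a = [8, 1, 9, 1]` → a = [8, 1, 9, 1]
`b = a` → b = [8, 1, 9, 1] (same object as a)
`c = a` → c = [8, 1, 9, 1] (same object as a, b)
`a[0] = 217` → a = [217, 1, 9, 1] (same object as b, c); b = [217, 1, 9, 1] (same object as a, c); c = [217, 1, 9, 1] (same object as a, b)
`b.append(606)` → a = [217, 1, 9, 1, 606] (same object as b, c); b = [217, 1, 9, 1, 606] (same object as a, c); c = [217, 1, 9, 1, 606] (same object as a, b)
`print(a)` → prints [217, 1, 9, 1, 606]
`print(c)` → prints [217, 1, 9, 1, 606]

Answer:
[217, 1, 9, 1, 606]
[217, 1, 9, 1, 606]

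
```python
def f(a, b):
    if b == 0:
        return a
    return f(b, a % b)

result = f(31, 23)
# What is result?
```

f(31, 23) -> f(23, 8) -> f(8, 7) -> f(7, 1) -> f(1, 0) -> 1

Answer: 1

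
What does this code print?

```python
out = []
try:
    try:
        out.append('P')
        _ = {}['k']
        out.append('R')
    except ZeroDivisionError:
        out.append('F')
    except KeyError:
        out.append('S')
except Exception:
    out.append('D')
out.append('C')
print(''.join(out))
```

Execution trace: 'P' (inner try body) → 'S' (inner except KeyError) → 'C' (after the try/except). Output: PSC

Answer: PSC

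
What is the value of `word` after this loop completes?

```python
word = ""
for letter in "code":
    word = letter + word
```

Reverse 'code'
`word` takes the values: "" → "c" → "oc" → "doc" → "edoc"

Answer: "edoc"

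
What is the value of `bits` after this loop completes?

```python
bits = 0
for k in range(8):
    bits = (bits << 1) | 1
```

Build 8 consecutive 1-bits: 0b11111111
`bits` takes the values: 0 → 1 → 3 → 7 → 15 → 31 → 63 → 127 → 255

Answer: 255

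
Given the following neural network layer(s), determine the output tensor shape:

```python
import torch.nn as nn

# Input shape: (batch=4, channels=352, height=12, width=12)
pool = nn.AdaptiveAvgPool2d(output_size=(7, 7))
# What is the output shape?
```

Input: (4, 352, 12, 12) -> Output: (4, 352, 7, 7)

Answer: (4, 352, 7, 7)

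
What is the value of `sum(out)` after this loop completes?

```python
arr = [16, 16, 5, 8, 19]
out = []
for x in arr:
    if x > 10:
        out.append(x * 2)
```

Sum of doubled values > 10
`out` takes the values: [] → [32] → [32, 32] → [32, 32, 38]
So `sum(out)` = 102

Answer: 102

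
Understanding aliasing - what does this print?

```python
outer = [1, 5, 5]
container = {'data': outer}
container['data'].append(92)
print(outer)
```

Key concept: dict holds reference to list.
Step by step:
`outer = [1, 5, 5]` → outer = [1, 5, 5]
`container = {'data': outer}` → container = {'data': [1, 5, 5]}
`container['data'].append(92)` → outer = [1, 5, 5, 92]; container = {'data': [1, 5, 5, 92]}
`print(outer)` → prints [1, 5, 5, 92]

Answer: [1, 5, 5, 92]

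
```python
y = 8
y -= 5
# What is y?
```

Trace:
`y = 8` → y = 8
`y -= 5` → y = 3
So y = 3

Answer: 3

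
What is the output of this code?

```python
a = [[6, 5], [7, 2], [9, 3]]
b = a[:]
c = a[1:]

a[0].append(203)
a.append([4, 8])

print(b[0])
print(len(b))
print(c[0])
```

Key concept: slice with nested mutation.
Step by step:
`a = [[6, 5], [7, 2], [9, 3]]` → a = [[6, 5], [7, 2], [9, 3]]
`b = a[:]` → b = [[6, 5], [7, 2], [9, 3]]
`c = a[1:]` → c = [[7, 2], [9, 3]]
`a[0].append(203)` → a = [[6, 5, 203], [7, 2], [9, 3]]; b = [[6, 5, 203], [7, 2], [9, 3]]
`a.append([4, 8])` → a = [[6, 5, 203], [7, 2], [9, 3], [4, 8]]
`print(b[0])` → prints [6, 5, 203]
`print(len(b))` → prints 3
`print(c[0])` → prints [7, 2]

Answer:
[6, 5, 203]
3
[7, 2]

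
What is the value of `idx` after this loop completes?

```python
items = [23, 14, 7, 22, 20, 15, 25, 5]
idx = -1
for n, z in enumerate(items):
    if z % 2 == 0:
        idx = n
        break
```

First even number index in [23, 14, 7, 22, 20, 15, 25, 5]
`idx` takes the values: -1 → 1

Answer: 1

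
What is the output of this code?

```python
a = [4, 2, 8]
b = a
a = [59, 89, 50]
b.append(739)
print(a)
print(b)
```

Key concept: rebinding vs mutation: a is rebound to a new list, b still points at the original.
Step by step:
`a = [4, 2, 8]` → a = [4, 2, 8]
`b = a` → b = [4, 2, 8] (same object as a)
`a = [59, 89, 50]` → a = [59, 89, 50]
`b.append(739)` → b = [4, 2, 8, 739]
`print(a)` → prints [59, 89, 50]
`print(b)` → prints [4, 2, 8, 739]

Answer:
[59, 89, 50]
[4, 2, 8, 739]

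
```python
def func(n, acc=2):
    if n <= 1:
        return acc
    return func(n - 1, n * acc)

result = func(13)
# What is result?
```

Accumulator trace (n, acc): (13, 2) -> (12, 26) -> (11, 312) -> (10, 3432) -> (9, 34320) -> (8, 308880) -> (7, 2471040) -> (6, 17297280) -> (5, 103783680) -> (4, 518918400) -> (3, 2075673600) -> (2, 6227020800) -> (1, 12454041600) -> return 12454041600

Answer: 12454041600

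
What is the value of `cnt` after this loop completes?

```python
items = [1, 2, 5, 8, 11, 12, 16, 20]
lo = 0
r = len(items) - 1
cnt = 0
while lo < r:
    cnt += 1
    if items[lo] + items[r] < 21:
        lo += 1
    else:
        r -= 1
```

Steps to find pair summing to 21
`cnt` takes the values: 0 → 1 → 2 → 3 → 4 → 5 → 6 → 7

Answer: 7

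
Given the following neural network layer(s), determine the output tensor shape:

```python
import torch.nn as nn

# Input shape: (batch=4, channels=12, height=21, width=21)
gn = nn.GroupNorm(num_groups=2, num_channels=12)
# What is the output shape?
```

Input: (4, 12, 21, 21) -> Output: (4, 12, 21, 21)

Answer: (4, 12, 21, 21)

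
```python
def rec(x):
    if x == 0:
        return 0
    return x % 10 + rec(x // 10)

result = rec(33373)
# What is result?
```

Sum of digits of 33373: 3 + 7 + 3 + 3 + 3 = 19

Answer: 19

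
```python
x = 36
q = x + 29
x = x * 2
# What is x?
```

Trace:
`x = 36` → x = 36
`q = x + 29` → q = 65
`x = x * 2` → x = 72
So x = 72

Answer: 72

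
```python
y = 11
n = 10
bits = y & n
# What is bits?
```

Trace:
`y = 11` → y = 11
`n = 10` → n = 10
`bits = y & n` → bits = 10
So bits = 10

Answer: 10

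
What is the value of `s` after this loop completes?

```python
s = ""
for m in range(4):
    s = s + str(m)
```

Concatenate digits 0 to 3
`s` takes the values: "" → "0" → "01" → "012" → "0123"

Answer: "0123"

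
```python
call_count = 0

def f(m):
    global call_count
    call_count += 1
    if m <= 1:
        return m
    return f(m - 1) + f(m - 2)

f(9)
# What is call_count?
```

Calls(m) = 1 + Calls(m-1) + Calls(m-2); Calls(0)=Calls(1)=1. For m=9 this gives 109.

Answer: 109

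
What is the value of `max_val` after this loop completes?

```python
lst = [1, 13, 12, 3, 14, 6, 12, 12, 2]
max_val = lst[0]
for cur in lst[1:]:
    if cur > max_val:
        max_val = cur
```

Maximum of [1, 13, 12, 3, 14, 6, 12, 12, 2]
`max_val` takes the values: 1 → 13 → 14

Answer: 14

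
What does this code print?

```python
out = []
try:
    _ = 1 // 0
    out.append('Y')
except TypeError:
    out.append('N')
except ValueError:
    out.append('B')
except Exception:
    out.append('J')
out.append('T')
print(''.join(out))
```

Execution trace: 'J' (except Exception) → 'T' (after the try/except). Output: JT

Answer: JT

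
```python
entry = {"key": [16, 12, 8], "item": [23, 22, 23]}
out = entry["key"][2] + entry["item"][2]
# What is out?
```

Trace:
`entry = {"key": [16, 12, 8], "item": [23, 22, 23]}` → entry = {'key': [16, 12, 8], 'item': [23, 22, 23]}
`out = entry["key"][2] + entry["item"][2]` → out = 31
So out = 31

Answer: 31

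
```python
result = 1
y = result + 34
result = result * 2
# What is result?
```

Trace:
`result = 1` → result = 1
`y = result + 34` → y = 35
`result = result * 2` → result = 2
So result = 2

Answer: 2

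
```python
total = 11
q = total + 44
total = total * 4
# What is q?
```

Trace:
`total = 11` → total = 11
`q = total + 44` → q = 55
`total = total * 4` → total = 44
So q = 55

Answer: 55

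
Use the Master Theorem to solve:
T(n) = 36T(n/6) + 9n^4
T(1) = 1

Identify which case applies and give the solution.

a=36, b=6, f(n)=9n^4. log_6(36) = 2. Since c=4 > 2 and the regularity condition holds (36(n/6)^4 = (36/6^4)n^4 with 36/6^4 < 1), Case 3 applies: T(n) = Θ(f(n)) = O(n^4).

Answer: O(n^4) - Case 3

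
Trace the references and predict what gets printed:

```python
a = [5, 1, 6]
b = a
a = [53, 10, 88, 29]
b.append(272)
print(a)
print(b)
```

Key concept: rebinding vs mutation: a is rebound to a new list, b still points at the original.
Step by step:
`a = [5, 1, 6]` → a = [5, 1, 6]
`b = a` → b = [5, 1, 6] (same object as a)
`a = [53, 10, 88, 29]` → a = [53, 10, 88, 29]
`b.append(272)` → b = [5, 1, 6, 272]
`print(a)` → prints [53, 10, 88, 29]
`print(b)` → prints [5, 1, 6, 272]

Answer:
[53, 10, 88, 29]
[5, 1, 6, 272]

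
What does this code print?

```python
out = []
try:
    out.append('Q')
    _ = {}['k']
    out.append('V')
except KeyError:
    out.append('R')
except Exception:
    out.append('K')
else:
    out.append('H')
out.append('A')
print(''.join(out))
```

Execution trace: 'Q' (try body) → 'R' (except KeyError) → 'A' (after the try/except). Output: QRA

Answer: QRA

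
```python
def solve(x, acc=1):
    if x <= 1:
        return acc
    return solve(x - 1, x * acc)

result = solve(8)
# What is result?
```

Accumulator trace (n, acc): (8, 1) -> (7, 8) -> (6, 56) -> (5, 336) -> (4, 1680) -> (3, 6720) -> (2, 20160) -> (1, 40320) -> return 40320

Answer: 40320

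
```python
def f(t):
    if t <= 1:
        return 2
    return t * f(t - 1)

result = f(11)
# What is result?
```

f(11) = 11 * 10 * 9 * 8 * 7 * 6 * 5 * 4 * 3 * 2 * 2 = 79833600

Answer: 79833600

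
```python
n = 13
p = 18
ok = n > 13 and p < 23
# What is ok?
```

Trace:
`n = 13` → n = 13
`p = 18` → p = 18
`ok = n > 13 and p < 23` → ok = False
So ok = False

Answer: False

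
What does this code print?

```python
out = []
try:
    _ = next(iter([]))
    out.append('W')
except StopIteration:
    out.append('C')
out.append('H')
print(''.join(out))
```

Execution trace: 'C' (except StopIteration) → 'H' (after the try/except). Output: CH

Answer: CH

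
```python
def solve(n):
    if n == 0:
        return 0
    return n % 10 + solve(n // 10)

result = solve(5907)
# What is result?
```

Sum of digits of 5907: 7 + 0 + 9 + 5 = 21

Answer: 21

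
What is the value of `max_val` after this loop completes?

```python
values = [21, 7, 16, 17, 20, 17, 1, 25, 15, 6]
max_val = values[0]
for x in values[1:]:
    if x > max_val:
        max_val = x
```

Maximum of [21, 7, 16, 17, 20, 17, 1, 25, 15, 6]
`max_val` takes the values: 21 → 25

Answer: 25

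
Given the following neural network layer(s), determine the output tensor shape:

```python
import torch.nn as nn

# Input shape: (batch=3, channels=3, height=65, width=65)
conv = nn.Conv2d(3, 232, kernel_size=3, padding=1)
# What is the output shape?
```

Input: (3, 3, 65, 65) -> Output: (3, 232, 65, 65)

Answer: (3, 232, 65, 65)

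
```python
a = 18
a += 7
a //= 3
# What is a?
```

Trace:
`a = 18` → a = 18
`a += 7` → a = 25
`a //= 3` → a = 8
So a = 8

Answer: 8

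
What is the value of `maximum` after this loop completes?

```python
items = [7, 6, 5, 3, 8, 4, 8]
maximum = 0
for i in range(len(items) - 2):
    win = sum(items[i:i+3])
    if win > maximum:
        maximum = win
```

Max sum of 3-element window in [7, 6, 5, 3, 8, 4, 8]
`maximum` takes the values: 0 → 18 → 20

Answer: 20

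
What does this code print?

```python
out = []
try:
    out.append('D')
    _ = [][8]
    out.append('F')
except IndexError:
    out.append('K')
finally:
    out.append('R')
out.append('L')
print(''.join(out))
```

Execution trace: 'D' (try body) → 'K' (except IndexError) → 'R' (finally) → 'L' (after the try/except). Output: DKRL

Answer: DKRL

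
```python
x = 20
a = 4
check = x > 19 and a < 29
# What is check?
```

Trace:
`x = 20` → x = 20
`a = 4` → a = 4
`check = x > 19 and a < 29` → check = True
So check = True

Answer: True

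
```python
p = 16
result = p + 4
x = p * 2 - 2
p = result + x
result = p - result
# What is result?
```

Trace:
`p = 16` → p = 16
`result = p + 4` → result = 20
`x = p * 2 - 2` → x = 30
`p = result + x` → p = 50
`result = p - result` → result = 30
So result = 30

Answer: 30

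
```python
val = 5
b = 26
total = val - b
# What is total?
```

Trace:
`val = 5` → val = 5
`b = 26` → b = 26
`total = val - b` → total = -21
So total = -21

Answer: -21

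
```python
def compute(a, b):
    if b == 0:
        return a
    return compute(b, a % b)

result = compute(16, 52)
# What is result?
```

compute(16, 52) -> compute(52, 16) -> compute(16, 4) -> compute(4, 0) -> 4

Answer: 4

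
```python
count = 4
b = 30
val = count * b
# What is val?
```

Trace:
`count = 4` → count = 4
`b = 30` → b = 30
`val = count * b` → val = 120
So val = 120

Answer: 120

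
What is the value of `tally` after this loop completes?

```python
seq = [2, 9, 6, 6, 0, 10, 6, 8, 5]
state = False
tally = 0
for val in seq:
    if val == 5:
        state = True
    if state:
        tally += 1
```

Count elements after first 5 in [2, 9, 6, 6, 0, 10, 6, 8, 5]
`tally` takes the values: 0 → 1

Answer: 1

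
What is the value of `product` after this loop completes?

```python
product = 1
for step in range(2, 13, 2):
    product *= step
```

Product of even numbers 2 to 12
`product` takes the values: 1 → 2 → 8 → 48 → 384 → 3840 → 46080

Answer: 46080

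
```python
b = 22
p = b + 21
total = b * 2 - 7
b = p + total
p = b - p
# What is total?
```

Trace:
`b = 22` → b = 22
`p = b + 21` → p = 43
`total = b * 2 - 7` → total = 37
`b = p + total` → b = 80
`p = b - p` → p = 37
So total = 37

Answer: 37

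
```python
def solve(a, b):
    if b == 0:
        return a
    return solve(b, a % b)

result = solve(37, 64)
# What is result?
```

solve(37, 64) -> solve(64, 37) -> solve(37, 27) -> solve(27, 10) -> solve(10, 7) -> solve(7, 3) -> solve(3, 1) -> solve(1, 0) -> 1

Answer: 1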